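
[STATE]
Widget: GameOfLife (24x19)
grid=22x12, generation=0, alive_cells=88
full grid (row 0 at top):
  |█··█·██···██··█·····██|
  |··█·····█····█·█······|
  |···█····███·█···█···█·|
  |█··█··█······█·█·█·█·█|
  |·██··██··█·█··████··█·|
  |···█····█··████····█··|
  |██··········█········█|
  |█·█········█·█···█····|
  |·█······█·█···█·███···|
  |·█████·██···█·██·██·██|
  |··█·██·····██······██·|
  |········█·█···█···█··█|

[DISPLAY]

Gen: 0                  
█··█·██···██··█·····██  
··█·····█····█·█······  
···█····███·█···█···█·  
█··█··█······█·█·█·█·█  
·██··██··█·█··████··█·  
···█····█··████····█··  
██··········█········█  
█·█········█·█···█····  
·█······█·█···█·███···  
·█████·██···█·██·██·██  
··█·██·····██······██·  
········█·█···█···█··█  
                        
                        
                        
                        
                        
                        


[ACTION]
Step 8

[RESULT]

Gen: 8                  
··██····█·············  
··██···█·█············  
······██··█···········  
··███······██·········  
·████···█····███·█····  
·█·██····█····██··█···  
····█····█·██·····█···  
····██······█·█·······  
····█··█···████·█···█·  
·····████······██·███·  
·······█·········███··  
······················  
                        
                        
                        
                        
                        
                        


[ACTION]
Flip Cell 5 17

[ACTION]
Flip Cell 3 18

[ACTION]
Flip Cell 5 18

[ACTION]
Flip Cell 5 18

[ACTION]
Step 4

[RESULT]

Gen: 12                 
·██·····█·············  
·██·······█···········  
·██·····█·············  
···███·██·····█·······  
·██···███·██··██······  
··········███··███····  
····█·█·█···█····██···  
·····█·██·█·██········  
····██·█·█··█████···█·  
······█····█··········  
·······██···██·····██·  
·············██···█···  
                        
                        
                        
                        
                        
                        


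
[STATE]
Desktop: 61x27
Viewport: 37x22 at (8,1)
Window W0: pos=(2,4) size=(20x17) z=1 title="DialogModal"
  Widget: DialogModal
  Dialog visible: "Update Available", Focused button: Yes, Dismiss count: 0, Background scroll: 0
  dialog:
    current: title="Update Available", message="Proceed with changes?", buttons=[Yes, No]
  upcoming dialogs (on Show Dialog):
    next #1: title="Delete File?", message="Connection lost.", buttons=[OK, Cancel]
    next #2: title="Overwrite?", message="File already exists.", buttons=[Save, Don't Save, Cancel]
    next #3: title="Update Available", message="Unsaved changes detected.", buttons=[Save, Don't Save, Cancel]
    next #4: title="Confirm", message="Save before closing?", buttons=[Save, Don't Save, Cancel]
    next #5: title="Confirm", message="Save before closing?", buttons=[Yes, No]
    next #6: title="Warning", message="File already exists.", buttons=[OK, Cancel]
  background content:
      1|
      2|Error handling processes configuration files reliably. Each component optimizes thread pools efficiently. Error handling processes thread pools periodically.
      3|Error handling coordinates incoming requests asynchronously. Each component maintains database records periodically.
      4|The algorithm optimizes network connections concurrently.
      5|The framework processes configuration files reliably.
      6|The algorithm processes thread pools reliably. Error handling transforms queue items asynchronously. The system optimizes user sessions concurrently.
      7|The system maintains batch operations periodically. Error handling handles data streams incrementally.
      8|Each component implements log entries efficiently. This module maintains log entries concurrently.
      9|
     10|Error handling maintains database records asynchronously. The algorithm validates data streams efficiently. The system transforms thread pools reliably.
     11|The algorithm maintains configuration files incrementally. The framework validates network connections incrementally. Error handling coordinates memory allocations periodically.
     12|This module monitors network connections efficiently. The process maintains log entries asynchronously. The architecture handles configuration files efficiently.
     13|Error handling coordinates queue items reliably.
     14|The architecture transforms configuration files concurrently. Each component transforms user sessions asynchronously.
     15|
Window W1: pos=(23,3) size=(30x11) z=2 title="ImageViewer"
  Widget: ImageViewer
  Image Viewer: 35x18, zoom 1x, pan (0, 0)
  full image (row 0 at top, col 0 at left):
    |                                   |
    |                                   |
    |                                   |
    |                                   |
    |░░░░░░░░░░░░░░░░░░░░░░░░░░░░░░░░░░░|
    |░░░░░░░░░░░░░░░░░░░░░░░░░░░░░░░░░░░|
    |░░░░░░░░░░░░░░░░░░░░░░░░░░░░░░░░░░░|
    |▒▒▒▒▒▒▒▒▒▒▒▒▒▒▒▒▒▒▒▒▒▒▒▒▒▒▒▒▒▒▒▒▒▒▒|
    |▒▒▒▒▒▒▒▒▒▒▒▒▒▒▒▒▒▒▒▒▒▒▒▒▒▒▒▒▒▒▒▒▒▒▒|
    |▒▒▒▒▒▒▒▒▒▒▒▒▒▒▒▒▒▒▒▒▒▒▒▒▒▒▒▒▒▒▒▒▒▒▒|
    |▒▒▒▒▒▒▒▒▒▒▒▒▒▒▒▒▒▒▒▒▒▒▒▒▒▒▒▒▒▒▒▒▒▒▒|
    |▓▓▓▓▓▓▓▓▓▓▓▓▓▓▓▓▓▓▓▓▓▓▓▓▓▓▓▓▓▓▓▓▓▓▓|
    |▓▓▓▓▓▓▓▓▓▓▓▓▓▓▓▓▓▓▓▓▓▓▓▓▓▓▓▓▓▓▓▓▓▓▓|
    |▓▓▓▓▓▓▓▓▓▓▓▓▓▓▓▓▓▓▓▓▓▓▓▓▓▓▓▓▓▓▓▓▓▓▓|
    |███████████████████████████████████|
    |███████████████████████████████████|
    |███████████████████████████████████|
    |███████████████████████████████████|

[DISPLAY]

                                     
                                     
               ┏━━━━━━━━━━━━━━━━━━━━━
━━━━━━━━━━━━━┓ ┃ ImageViewer         
ogModal      ┃ ┠─────────────────────
─────────────┨ ┃                     
             ┃ ┃                     
 handling pro┃ ┃                     
 handling coo┃ ┃                     
lgorithm opti┃ ┃░░░░░░░░░░░░░░░░░░░░░
──────────┐oc┃ ┃░░░░░░░░░░░░░░░░░░░░░
date Avail│oc┃ ┃░░░░░░░░░░░░░░░░░░░░░
oceed with│ai┃ ┗━━━━━━━━━━━━━━━━━━━━━
Yes]  No  │mp┃                       
──────────┘  ┃                       
 handling mai┃                       
lgorithm main┃                       
module monito┃                       
 handling coo┃                       
━━━━━━━━━━━━━┛                       
                                     
                                     


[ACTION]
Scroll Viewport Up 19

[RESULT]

                                     
                                     
                                     
               ┏━━━━━━━━━━━━━━━━━━━━━
━━━━━━━━━━━━━┓ ┃ ImageViewer         
ogModal      ┃ ┠─────────────────────
─────────────┨ ┃                     
             ┃ ┃                     
 handling pro┃ ┃                     
 handling coo┃ ┃                     
lgorithm opti┃ ┃░░░░░░░░░░░░░░░░░░░░░
──────────┐oc┃ ┃░░░░░░░░░░░░░░░░░░░░░
date Avail│oc┃ ┃░░░░░░░░░░░░░░░░░░░░░
oceed with│ai┃ ┗━━━━━━━━━━━━━━━━━━━━━
Yes]  No  │mp┃                       
──────────┘  ┃                       
 handling mai┃                       
lgorithm main┃                       
module monito┃                       
 handling coo┃                       
━━━━━━━━━━━━━┛                       
                                     


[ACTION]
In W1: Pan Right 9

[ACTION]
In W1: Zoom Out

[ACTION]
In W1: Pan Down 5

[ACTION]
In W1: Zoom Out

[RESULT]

                                     
                                     
                                     
               ┏━━━━━━━━━━━━━━━━━━━━━
━━━━━━━━━━━━━┓ ┃ ImageViewer         
ogModal      ┃ ┠─────────────────────
─────────────┨ ┃░░░░░░░░░░░░░░░░░░░░░
             ┃ ┃░░░░░░░░░░░░░░░░░░░░░
 handling pro┃ ┃▒▒▒▒▒▒▒▒▒▒▒▒▒▒▒▒▒▒▒▒▒
 handling coo┃ ┃▒▒▒▒▒▒▒▒▒▒▒▒▒▒▒▒▒▒▒▒▒
lgorithm opti┃ ┃▒▒▒▒▒▒▒▒▒▒▒▒▒▒▒▒▒▒▒▒▒
──────────┐oc┃ ┃▒▒▒▒▒▒▒▒▒▒▒▒▒▒▒▒▒▒▒▒▒
date Avail│oc┃ ┃▓▓▓▓▓▓▓▓▓▓▓▓▓▓▓▓▓▓▓▓▓
oceed with│ai┃ ┗━━━━━━━━━━━━━━━━━━━━━
Yes]  No  │mp┃                       
──────────┘  ┃                       
 handling mai┃                       
lgorithm main┃                       
module monito┃                       
 handling coo┃                       
━━━━━━━━━━━━━┛                       
                                     


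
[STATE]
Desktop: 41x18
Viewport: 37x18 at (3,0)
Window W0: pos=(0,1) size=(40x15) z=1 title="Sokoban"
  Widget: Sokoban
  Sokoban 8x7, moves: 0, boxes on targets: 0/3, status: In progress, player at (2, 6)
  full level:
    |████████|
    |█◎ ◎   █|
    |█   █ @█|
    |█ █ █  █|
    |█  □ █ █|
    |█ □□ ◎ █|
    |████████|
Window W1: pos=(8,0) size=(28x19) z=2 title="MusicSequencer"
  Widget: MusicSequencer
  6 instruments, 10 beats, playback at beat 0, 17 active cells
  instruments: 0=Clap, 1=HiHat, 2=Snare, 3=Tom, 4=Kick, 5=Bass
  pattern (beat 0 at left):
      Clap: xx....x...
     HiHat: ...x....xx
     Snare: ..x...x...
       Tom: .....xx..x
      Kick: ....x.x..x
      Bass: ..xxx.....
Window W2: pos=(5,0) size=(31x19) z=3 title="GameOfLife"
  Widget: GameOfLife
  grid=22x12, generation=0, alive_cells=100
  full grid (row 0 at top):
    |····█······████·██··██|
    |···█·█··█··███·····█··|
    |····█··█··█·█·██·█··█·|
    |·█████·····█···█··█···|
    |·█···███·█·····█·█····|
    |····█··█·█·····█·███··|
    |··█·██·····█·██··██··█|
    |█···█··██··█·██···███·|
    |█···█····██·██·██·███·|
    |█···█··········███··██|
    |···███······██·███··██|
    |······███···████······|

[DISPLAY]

  ┏━━━━━━━━━━━━━━━━━━━━━━━━━━━━━┓    
━━┃ GameOfLife                  ┃━━━┓
ok┠─────────────────────────────┨   ┃
──┃Gen: 0                       ┃───┨
██┃····█······████·██··██       ┃   ┃
 ◎┃···█·█··█··███·····█··       ┃   ┃
  ┃····█··█··█·█·██·█··█·       ┃   ┃
█ ┃·█████·····█···█··█···       ┃   ┃
 □┃·█···███·█·····█·█····       ┃   ┃
□□┃····█··█·█·····█·███··       ┃   ┃
██┃··█·██·····█·██··██··█       ┃   ┃
ve┃█···█··██··█·██···███·       ┃   ┃
  ┃█···█····██·██·██·███·       ┃   ┃
  ┃█···█··········███··██       ┃   ┃
  ┃···███······██·███··██       ┃   ┃
━━┃······███···████······       ┃━━━┛
  ┃                             ┃    
  ┃                             ┃    


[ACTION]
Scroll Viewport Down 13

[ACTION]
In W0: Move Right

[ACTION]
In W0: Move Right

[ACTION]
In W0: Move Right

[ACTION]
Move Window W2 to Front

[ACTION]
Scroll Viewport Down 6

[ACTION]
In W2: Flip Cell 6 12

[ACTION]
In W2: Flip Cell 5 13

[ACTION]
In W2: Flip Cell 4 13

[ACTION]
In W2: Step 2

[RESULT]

  ┏━━━━━━━━━━━━━━━━━━━━━━━━━━━━━┓    
━━┃ GameOfLife                  ┃━━━┓
ok┠─────────────────────────────┨   ┃
──┃Gen: 2                       ┃───┨
██┃····█·············███·       ┃   ┃
 ◎┃····██····██··█·██····       ┃   ┃
  ┃···██·██··█·████····█·       ┃   ┃
█ ┃·██···███·█·██········       ┃   ┃
 □┃·█··█·██··█·██·█·█·█··       ┃   ┃
□□┃···██··████···██··█···       ┃   ┃
██┃······██··██···██·····       ┃   ┃
ve┃███············██·····       ┃   ┃
  ┃██████··█··██·········       ┃   ┃
  ┃··█····███···█········       ┃   ┃
  ┃···█···█···██·········       ┃   ┃
━━┃···█···█··············       ┃━━━┛
  ┃                             ┃    
  ┃                             ┃    


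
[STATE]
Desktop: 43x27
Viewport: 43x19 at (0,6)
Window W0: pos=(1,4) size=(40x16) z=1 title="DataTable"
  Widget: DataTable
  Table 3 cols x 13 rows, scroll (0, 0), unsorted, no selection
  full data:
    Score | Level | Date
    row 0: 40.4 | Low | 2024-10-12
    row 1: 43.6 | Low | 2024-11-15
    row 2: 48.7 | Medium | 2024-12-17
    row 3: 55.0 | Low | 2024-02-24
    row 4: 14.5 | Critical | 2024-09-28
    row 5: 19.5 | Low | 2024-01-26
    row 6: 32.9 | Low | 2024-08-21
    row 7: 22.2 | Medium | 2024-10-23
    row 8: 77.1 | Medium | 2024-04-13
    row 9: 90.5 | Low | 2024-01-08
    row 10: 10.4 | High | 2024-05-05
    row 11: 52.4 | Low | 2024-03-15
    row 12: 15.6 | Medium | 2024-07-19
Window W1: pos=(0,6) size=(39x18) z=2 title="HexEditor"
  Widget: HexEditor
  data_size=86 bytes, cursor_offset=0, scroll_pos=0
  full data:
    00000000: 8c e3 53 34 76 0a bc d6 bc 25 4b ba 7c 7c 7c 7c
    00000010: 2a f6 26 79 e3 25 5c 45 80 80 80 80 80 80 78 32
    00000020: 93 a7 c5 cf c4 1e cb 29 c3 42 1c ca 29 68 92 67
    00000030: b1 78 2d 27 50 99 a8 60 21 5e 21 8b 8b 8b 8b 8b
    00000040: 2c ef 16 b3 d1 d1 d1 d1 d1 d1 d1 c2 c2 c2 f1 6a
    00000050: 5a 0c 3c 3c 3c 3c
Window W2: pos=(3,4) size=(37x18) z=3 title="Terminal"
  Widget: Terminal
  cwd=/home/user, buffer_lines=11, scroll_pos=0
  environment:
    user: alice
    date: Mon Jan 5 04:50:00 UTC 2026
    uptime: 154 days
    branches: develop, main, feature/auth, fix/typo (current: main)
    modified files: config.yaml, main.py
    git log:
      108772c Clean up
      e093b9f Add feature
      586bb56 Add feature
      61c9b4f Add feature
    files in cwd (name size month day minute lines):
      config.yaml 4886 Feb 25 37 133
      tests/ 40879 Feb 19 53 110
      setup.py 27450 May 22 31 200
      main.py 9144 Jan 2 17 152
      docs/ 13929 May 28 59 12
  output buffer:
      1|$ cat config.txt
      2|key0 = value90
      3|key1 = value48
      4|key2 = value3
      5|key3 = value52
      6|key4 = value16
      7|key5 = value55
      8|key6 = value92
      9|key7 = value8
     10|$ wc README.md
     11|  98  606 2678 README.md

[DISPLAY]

┏━━┠───────────────────────────────────┨┨  
┃ H┃$ cat config.txt                   ┃┃  
┠──┃key0 = value90                     ┃┃  
┃00┃key1 = value48                     ┃┃  
┃00┃key2 = value3                      ┃┃  
┃00┃key3 = value52                     ┃┃  
┃00┃key4 = value16                     ┃┃  
┃00┃key5 = value55                     ┃┃  
┃00┃key6 = value92                     ┃┃  
┃  ┃key7 = value8                      ┃┃  
┃  ┃$ wc README.md                     ┃┃  
┃  ┃  98  606 2678 README.md           ┃┃  
┃  ┃$ █                                ┃┃  
┃  ┃                                   ┃┛  
┃  ┃                                   ┃   
┃  ┗━━━━━━━━━━━━━━━━━━━━━━━━━━━━━━━━━━━┛   
┃                                     ┃    
┗━━━━━━━━━━━━━━━━━━━━━━━━━━━━━━━━━━━━━┛    
                                           


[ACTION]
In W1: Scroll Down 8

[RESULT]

┏━━┠───────────────────────────────────┨┨  
┃ H┃$ cat config.txt                   ┃┃  
┠──┃key0 = value90                     ┃┃  
┃00┃key1 = value48                     ┃┃  
┃  ┃key2 = value3                      ┃┃  
┃  ┃key3 = value52                     ┃┃  
┃  ┃key4 = value16                     ┃┃  
┃  ┃key5 = value55                     ┃┃  
┃  ┃key6 = value92                     ┃┃  
┃  ┃key7 = value8                      ┃┃  
┃  ┃$ wc README.md                     ┃┃  
┃  ┃  98  606 2678 README.md           ┃┃  
┃  ┃$ █                                ┃┃  
┃  ┃                                   ┃┛  
┃  ┃                                   ┃   
┃  ┗━━━━━━━━━━━━━━━━━━━━━━━━━━━━━━━━━━━┛   
┃                                     ┃    
┗━━━━━━━━━━━━━━━━━━━━━━━━━━━━━━━━━━━━━┛    
                                           


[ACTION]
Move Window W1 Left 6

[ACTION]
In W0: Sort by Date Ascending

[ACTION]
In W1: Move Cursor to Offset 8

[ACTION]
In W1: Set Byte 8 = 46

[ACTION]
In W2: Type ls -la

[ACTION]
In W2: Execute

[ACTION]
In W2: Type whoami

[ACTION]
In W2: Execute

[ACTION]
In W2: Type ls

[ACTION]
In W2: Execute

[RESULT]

┏━━┠───────────────────────────────────┨┨  
┃ H┃key7 = value8                      ┃┃  
┠──┃$ wc README.md                     ┃┃  
┃00┃  98  606 2678 README.md           ┃┃  
┃  ┃$ ls -la                           ┃┃  
┃  ┃-rw-r--r--  1 alice group     4886 ┃┃  
┃  ┃drwxr-xr-x  1 alice group    40879 ┃┃  
┃  ┃-rw-r--r--  1 alice group    27450 ┃┃  
┃  ┃-rw-r--r--  1 alice group     9144 ┃┃  
┃  ┃drwxr-xr-x  1 alice group    13929 ┃┃  
┃  ┃$ whoami                           ┃┃  
┃  ┃alice                              ┃┃  
┃  ┃$ ls                               ┃┃  
┃  ┃config.yaml  tests/  setup.py  main┃┛  
┃  ┃$ █                                ┃   
┃  ┗━━━━━━━━━━━━━━━━━━━━━━━━━━━━━━━━━━━┛   
┃                                     ┃    
┗━━━━━━━━━━━━━━━━━━━━━━━━━━━━━━━━━━━━━┛    
                                           


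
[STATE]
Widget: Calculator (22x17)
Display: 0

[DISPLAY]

                     0
┌───┬───┬───┬───┐     
│ 7 │ 8 │ 9 │ ÷ │     
├───┼───┼───┼───┤     
│ 4 │ 5 │ 6 │ × │     
├───┼───┼───┼───┤     
│ 1 │ 2 │ 3 │ - │     
├───┼───┼───┼───┤     
│ 0 │ . │ = │ + │     
├───┼───┼───┼───┤     
│ C │ MC│ MR│ M+│     
└───┴───┴───┴───┘     
                      
                      
                      
                      
                      


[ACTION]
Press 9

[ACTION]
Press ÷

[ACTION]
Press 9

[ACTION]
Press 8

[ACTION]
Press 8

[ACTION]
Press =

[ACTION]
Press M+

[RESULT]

        0.009109311741
┌───┬───┬───┬───┐     
│ 7 │ 8 │ 9 │ ÷ │     
├───┼───┼───┼───┤     
│ 4 │ 5 │ 6 │ × │     
├───┼───┼───┼───┤     
│ 1 │ 2 │ 3 │ - │     
├───┼───┼───┼───┤     
│ 0 │ . │ = │ + │     
├───┼───┼───┼───┤     
│ C │ MC│ MR│ M+│     
└───┴───┴───┴───┘     
                      
                      
                      
                      
                      


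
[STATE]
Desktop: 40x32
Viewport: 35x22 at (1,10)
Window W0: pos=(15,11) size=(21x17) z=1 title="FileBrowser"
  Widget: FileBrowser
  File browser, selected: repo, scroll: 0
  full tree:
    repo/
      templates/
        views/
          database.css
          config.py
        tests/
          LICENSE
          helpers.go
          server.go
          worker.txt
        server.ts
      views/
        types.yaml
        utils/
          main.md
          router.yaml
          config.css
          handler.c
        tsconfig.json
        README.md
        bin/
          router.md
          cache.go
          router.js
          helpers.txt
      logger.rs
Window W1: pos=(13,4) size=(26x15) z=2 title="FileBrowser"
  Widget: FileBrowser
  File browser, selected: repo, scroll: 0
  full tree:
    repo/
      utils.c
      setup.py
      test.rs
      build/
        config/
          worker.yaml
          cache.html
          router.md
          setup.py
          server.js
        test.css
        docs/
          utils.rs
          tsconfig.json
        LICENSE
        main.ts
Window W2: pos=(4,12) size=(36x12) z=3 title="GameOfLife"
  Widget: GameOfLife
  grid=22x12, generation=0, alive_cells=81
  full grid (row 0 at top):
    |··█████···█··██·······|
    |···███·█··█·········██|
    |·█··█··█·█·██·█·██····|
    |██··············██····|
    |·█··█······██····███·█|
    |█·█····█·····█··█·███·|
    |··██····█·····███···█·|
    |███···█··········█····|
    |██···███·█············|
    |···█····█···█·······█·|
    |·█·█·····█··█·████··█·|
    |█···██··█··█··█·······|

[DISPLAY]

            ┃    test.rs           
            ┃    [+] build/        
   ┏━━━━━━━━━━━━━━━━━━━━━━━━━━━━━━━
   ┃ GameOfLife                    
   ┠───────────────────────────────
   ┃Gen: 0                         
   ┃·█··█··█·█·██·█·██····         
   ┃██··············██····         
   ┃·█··█······██····███·█         
   ┃█·█····█·····█··█·███·         
   ┃··██····█·····███···█·         
   ┃███···█··········█····         
   ┃██···███·█············         
   ┗━━━━━━━━━━━━━━━━━━━━━━━━━━━━━━━
              ┃                   ┃
              ┃                   ┃
              ┃                   ┃
              ┗━━━━━━━━━━━━━━━━━━━┛
                                   
                                   
                                   
                                   


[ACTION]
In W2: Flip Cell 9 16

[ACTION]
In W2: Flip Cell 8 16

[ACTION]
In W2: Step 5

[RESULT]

            ┃    test.rs           
            ┃    [+] build/        
   ┏━━━━━━━━━━━━━━━━━━━━━━━━━━━━━━━
   ┃ GameOfLife                    
   ┠───────────────────────────────
   ┃Gen: 5                         
   ┃··█···█···███·█·······         
   ┃···█·█··█···████······         
   ┃·····███·██·█·█·██····         
   ┃······█···█·····██····         
   ┃·······█···████·······         
   ┃············█·········         
   ┃··········█·██·█······         
   ┗━━━━━━━━━━━━━━━━━━━━━━━━━━━━━━━
              ┃                   ┃
              ┃                   ┃
              ┃                   ┃
              ┗━━━━━━━━━━━━━━━━━━━┛
                                   
                                   
                                   
                                   


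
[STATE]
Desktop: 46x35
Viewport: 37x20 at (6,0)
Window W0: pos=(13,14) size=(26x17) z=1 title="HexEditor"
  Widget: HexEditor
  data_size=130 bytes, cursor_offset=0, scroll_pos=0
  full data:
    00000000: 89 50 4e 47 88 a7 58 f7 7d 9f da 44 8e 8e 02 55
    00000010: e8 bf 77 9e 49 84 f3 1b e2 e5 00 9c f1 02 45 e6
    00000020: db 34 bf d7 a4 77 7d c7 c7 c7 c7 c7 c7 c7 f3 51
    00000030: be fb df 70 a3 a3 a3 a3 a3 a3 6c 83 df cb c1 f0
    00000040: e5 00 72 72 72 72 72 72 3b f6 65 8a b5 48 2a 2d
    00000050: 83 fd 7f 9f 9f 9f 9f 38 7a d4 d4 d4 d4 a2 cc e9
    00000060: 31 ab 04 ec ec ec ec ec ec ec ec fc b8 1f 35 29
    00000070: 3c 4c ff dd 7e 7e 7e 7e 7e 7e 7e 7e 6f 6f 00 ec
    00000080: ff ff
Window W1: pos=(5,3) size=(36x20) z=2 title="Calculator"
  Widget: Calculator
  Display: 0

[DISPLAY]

                                     
                                     
                                     
━━━━━━━━━━━━━━━━━━━━━━━━━━━━━━━━━━┓  
 Calculator                       ┃  
──────────────────────────────────┨  
                                 0┃  
┌───┬───┬───┬───┐                 ┃  
│ 7 │ 8 │ 9 │ ÷ │                 ┃  
├───┼───┼───┼───┤                 ┃  
│ 4 │ 5 │ 6 │ × │                 ┃  
├───┼───┼───┼───┤                 ┃  
│ 1 │ 2 │ 3 │ - │                 ┃  
├───┼───┼───┼───┤                 ┃  
│ 0 │ . │ = │ + │                 ┃  
├───┼───┼───┼───┤                 ┃  
│ C │ MC│ MR│ M+│                 ┃  
└───┴───┴───┴───┘                 ┃  
                                  ┃  
                                  ┃  


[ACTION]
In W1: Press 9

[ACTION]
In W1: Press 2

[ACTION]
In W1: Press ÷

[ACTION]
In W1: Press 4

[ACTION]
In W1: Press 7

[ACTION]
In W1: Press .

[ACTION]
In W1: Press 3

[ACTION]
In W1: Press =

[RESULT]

                                     
                                     
                                     
━━━━━━━━━━━━━━━━━━━━━━━━━━━━━━━━━━┓  
 Calculator                       ┃  
──────────────────────────────────┨  
                       1.945031712┃  
┌───┬───┬───┬───┐                 ┃  
│ 7 │ 8 │ 9 │ ÷ │                 ┃  
├───┼───┼───┼───┤                 ┃  
│ 4 │ 5 │ 6 │ × │                 ┃  
├───┼───┼───┼───┤                 ┃  
│ 1 │ 2 │ 3 │ - │                 ┃  
├───┼───┼───┼───┤                 ┃  
│ 0 │ . │ = │ + │                 ┃  
├───┼───┼───┼───┤                 ┃  
│ C │ MC│ MR│ M+│                 ┃  
└───┴───┴───┴───┘                 ┃  
                                  ┃  
                                  ┃  


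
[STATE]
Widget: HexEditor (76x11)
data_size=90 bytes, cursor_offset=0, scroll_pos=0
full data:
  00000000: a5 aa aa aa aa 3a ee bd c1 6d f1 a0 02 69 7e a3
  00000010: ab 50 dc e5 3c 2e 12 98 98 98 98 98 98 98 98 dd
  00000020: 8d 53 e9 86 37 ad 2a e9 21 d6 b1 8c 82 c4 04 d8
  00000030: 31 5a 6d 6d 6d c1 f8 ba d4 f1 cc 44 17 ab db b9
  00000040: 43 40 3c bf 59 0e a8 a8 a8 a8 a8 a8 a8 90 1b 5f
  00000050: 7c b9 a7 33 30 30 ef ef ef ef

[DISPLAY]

00000000  A5 aa aa aa aa 3a ee bd  c1 6d f1 a0 02 69 7e a3  |.....:...m...i~
00000010  ab 50 dc e5 3c 2e 12 98  98 98 98 98 98 98 98 dd  |.P..<..........
00000020  8d 53 e9 86 37 ad 2a e9  21 d6 b1 8c 82 c4 04 d8  |.S..7.*.!......
00000030  31 5a 6d 6d 6d c1 f8 ba  d4 f1 cc 44 17 ab db b9  |1Zmmm......D...
00000040  43 40 3c bf 59 0e a8 a8  a8 a8 a8 a8 a8 90 1b 5f  |C@<.Y..........
00000050  7c b9 a7 33 30 30 ef ef  ef ef                    ||..300....     
                                                                            
                                                                            
                                                                            
                                                                            
                                                                            


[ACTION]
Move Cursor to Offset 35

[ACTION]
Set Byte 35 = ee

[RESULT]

00000000  a5 aa aa aa aa 3a ee bd  c1 6d f1 a0 02 69 7e a3  |.....:...m...i~
00000010  ab 50 dc e5 3c 2e 12 98  98 98 98 98 98 98 98 dd  |.P..<..........
00000020  8d 53 e9 EE 37 ad 2a e9  21 d6 b1 8c 82 c4 04 d8  |.S..7.*.!......
00000030  31 5a 6d 6d 6d c1 f8 ba  d4 f1 cc 44 17 ab db b9  |1Zmmm......D...
00000040  43 40 3c bf 59 0e a8 a8  a8 a8 a8 a8 a8 90 1b 5f  |C@<.Y..........
00000050  7c b9 a7 33 30 30 ef ef  ef ef                    ||..300....     
                                                                            
                                                                            
                                                                            
                                                                            
                                                                            


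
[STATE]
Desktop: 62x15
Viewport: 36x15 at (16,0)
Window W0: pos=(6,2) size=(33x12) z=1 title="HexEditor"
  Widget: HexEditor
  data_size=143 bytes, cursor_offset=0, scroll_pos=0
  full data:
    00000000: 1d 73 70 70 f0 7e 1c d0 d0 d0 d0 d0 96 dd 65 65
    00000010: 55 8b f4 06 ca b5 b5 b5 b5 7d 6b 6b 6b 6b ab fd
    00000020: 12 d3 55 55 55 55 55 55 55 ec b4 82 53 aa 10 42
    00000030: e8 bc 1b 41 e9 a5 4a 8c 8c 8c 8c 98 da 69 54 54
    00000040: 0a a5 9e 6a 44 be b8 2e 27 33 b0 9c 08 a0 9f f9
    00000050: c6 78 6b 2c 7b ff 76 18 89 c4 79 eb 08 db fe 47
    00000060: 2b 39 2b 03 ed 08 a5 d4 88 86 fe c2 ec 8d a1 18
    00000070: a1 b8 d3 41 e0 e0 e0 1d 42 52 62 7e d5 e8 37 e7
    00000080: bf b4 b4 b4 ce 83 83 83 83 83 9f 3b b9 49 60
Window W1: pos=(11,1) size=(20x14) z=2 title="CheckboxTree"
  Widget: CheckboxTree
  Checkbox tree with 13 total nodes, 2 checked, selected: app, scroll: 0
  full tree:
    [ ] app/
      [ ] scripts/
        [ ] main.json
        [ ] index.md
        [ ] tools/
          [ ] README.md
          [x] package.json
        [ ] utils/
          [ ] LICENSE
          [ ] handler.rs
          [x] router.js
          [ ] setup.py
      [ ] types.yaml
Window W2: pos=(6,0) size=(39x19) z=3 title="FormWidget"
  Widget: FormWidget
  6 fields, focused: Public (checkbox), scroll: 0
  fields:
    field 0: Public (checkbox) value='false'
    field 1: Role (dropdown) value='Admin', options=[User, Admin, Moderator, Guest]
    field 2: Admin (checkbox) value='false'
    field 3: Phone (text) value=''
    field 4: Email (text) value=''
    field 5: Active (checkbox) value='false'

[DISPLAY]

━━━━━━━━━━━━━━━━━━━━━━━━━━━━┓       
et                          ┃       
────────────────────────────┨       
     [ ]                    ┃       
     [Admin               ▼]┃       
     [ ]                    ┃       
     [                     ]┃       
     [                     ]┃       
     [ ]                    ┃       
                            ┃       
                            ┃       
                            ┃       
                            ┃       
                            ┃       
                            ┃       


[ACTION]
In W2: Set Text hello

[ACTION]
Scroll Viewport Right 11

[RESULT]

━━━━━━━━━━━━━━━━━━┓                 
                  ┃                 
──────────────────┨                 
                  ┃                 
n               ▼]┃                 
                  ┃                 
                 ]┃                 
                 ]┃                 
                  ┃                 
                  ┃                 
                  ┃                 
                  ┃                 
                  ┃                 
                  ┃                 
                  ┃                 


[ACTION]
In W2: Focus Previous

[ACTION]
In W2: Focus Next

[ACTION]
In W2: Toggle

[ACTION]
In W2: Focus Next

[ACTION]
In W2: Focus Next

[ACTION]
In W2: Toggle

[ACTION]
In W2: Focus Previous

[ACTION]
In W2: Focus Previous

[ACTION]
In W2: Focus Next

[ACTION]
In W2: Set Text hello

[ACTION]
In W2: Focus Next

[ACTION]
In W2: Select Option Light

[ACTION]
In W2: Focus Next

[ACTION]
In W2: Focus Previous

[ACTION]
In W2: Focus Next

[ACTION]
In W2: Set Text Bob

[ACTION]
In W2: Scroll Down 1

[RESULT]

━━━━━━━━━━━━━━━━━━┓                 
                  ┃                 
──────────────────┨                 
n               ▼]┃                 
                  ┃                 
                 ]┃                 
                 ]┃                 
                  ┃                 
                  ┃                 
                  ┃                 
                  ┃                 
                  ┃                 
                  ┃                 
                  ┃                 
                  ┃                 


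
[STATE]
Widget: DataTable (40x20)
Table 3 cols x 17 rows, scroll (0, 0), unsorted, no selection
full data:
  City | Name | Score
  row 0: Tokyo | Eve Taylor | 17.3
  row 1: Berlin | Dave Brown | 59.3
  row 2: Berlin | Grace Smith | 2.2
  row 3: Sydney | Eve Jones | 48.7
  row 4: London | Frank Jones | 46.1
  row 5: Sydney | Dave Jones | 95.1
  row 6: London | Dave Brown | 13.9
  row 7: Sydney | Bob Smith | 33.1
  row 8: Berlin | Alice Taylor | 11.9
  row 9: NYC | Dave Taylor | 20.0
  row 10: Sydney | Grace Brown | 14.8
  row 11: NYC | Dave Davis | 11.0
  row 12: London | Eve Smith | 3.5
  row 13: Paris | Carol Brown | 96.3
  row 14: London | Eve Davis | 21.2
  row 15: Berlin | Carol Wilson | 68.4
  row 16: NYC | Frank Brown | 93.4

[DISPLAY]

City  │Name        │Score               
──────┼────────────┼─────               
Tokyo │Eve Taylor  │17.3                
Berlin│Dave Brown  │59.3                
Berlin│Grace Smith │2.2                 
Sydney│Eve Jones   │48.7                
London│Frank Jones │46.1                
Sydney│Dave Jones  │95.1                
London│Dave Brown  │13.9                
Sydney│Bob Smith   │33.1                
Berlin│Alice Taylor│11.9                
NYC   │Dave Taylor │20.0                
Sydney│Grace Brown │14.8                
NYC   │Dave Davis  │11.0                
London│Eve Smith   │3.5                 
Paris │Carol Brown │96.3                
London│Eve Davis   │21.2                
Berlin│Carol Wilson│68.4                
NYC   │Frank Brown │93.4                
                                        


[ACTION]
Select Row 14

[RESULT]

City  │Name        │Score               
──────┼────────────┼─────               
Tokyo │Eve Taylor  │17.3                
Berlin│Dave Brown  │59.3                
Berlin│Grace Smith │2.2                 
Sydney│Eve Jones   │48.7                
London│Frank Jones │46.1                
Sydney│Dave Jones  │95.1                
London│Dave Brown  │13.9                
Sydney│Bob Smith   │33.1                
Berlin│Alice Taylor│11.9                
NYC   │Dave Taylor │20.0                
Sydney│Grace Brown │14.8                
NYC   │Dave Davis  │11.0                
London│Eve Smith   │3.5                 
Paris │Carol Brown │96.3                
>ondon│Eve Davis   │21.2                
Berlin│Carol Wilson│68.4                
NYC   │Frank Brown │93.4                
                                        


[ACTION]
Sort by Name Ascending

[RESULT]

City  │Name       ▲│Score               
──────┼────────────┼─────               
Berlin│Alice Taylor│11.9                
Sydney│Bob Smith   │33.1                
Paris │Carol Brown │96.3                
Berlin│Carol Wilson│68.4                
Berlin│Dave Brown  │59.3                
London│Dave Brown  │13.9                
NYC   │Dave Davis  │11.0                
Sydney│Dave Jones  │95.1                
NYC   │Dave Taylor │20.0                
London│Eve Davis   │21.2                
Sydney│Eve Jones   │48.7                
London│Eve Smith   │3.5                 
Tokyo │Eve Taylor  │17.3                
NYC   │Frank Brown │93.4                
>ondon│Frank Jones │46.1                
Sydney│Grace Brown │14.8                
Berlin│Grace Smith │2.2                 
                                        


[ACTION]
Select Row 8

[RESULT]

City  │Name       ▲│Score               
──────┼────────────┼─────               
Berlin│Alice Taylor│11.9                
Sydney│Bob Smith   │33.1                
Paris │Carol Brown │96.3                
Berlin│Carol Wilson│68.4                
Berlin│Dave Brown  │59.3                
London│Dave Brown  │13.9                
NYC   │Dave Davis  │11.0                
Sydney│Dave Jones  │95.1                
>YC   │Dave Taylor │20.0                
London│Eve Davis   │21.2                
Sydney│Eve Jones   │48.7                
London│Eve Smith   │3.5                 
Tokyo │Eve Taylor  │17.3                
NYC   │Frank Brown │93.4                
London│Frank Jones │46.1                
Sydney│Grace Brown │14.8                
Berlin│Grace Smith │2.2                 
                                        
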